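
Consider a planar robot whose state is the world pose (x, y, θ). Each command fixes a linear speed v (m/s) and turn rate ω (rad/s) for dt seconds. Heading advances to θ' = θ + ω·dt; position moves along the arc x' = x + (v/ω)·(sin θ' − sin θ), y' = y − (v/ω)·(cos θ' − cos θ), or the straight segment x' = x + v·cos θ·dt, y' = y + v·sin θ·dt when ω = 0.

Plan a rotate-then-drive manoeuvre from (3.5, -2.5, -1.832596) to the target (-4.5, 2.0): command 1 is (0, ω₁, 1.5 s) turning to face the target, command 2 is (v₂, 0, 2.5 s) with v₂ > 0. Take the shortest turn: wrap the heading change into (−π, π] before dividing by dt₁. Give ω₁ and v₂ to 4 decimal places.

ω₁ = -1.2143, v₂ = 3.6715

heading to target = atan2(2−-2.5, -4.5−3.5) = 2.6292
Δθ = wrap(2.6292 − -1.8326) = -1.8214; ω₁ = Δθ/dt₁ = -1.2143
distance = √((-4.5−3.5)² + (2−-2.5)²) = 9.1788; v₂ = distance/dt₂ = 3.6715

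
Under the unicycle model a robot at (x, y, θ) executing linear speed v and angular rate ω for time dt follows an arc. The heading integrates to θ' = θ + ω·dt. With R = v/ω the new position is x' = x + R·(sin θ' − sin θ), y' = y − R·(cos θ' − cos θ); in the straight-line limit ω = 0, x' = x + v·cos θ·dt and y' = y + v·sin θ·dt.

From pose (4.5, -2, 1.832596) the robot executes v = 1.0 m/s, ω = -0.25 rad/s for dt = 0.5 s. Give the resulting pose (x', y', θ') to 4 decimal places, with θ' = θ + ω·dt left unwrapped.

(4.4011, -1.5102, 1.7076)

θ' = 1.8326 + -0.25·0.5 = 1.7076
R = v/ω = 1.0/-0.25 = -4.0000
x' = 4.5 + -4.0000·(sin 1.7076 − sin 1.8326) = 4.4011
y' = -2 − -4.0000·(cos 1.7076 − cos 1.8326) = -1.5102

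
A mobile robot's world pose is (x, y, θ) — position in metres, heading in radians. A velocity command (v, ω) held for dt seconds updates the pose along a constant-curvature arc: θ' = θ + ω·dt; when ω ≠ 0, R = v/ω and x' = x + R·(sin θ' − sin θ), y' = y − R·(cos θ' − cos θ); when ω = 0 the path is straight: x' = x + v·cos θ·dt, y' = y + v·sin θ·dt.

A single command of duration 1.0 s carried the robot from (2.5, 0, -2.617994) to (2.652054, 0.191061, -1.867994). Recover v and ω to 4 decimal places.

Δθ = -1.867994 − -2.617994 = 0.750000
ω = Δθ/dt = 0.750000/1.0 = 0.7500
R = −Δy/(cos θ' − cos θ) = -0.3333
v = R·ω = -0.3333·0.7500 = -0.2500

v = -0.2500, ω = 0.7500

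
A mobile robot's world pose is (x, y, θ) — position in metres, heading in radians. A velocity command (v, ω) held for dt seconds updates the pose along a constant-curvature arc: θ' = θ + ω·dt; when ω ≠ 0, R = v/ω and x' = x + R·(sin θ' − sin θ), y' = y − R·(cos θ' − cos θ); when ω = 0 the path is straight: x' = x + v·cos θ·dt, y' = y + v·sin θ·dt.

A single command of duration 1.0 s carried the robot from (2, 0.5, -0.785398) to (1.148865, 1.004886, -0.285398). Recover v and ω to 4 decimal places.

Δθ = -0.285398 − -0.785398 = 0.500000
ω = Δθ/dt = 0.500000/1.0 = 0.5000
R = Δx/(sin θ' − sin θ) = -2.0000
v = R·ω = -2.0000·0.5000 = -1.0000

v = -1.0000, ω = 0.5000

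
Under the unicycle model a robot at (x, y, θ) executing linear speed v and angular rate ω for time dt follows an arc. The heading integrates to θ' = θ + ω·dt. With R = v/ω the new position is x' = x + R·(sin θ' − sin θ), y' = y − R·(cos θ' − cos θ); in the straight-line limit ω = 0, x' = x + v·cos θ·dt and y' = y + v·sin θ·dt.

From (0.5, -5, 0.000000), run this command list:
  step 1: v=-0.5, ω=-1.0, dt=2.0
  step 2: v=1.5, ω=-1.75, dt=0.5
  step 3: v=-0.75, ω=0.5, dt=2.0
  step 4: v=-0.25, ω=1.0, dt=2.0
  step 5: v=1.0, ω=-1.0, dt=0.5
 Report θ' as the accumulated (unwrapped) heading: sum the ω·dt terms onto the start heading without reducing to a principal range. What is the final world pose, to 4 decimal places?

(0.7490, -3.5031, -0.3750)

step 1: θ'=-2.0000 (R=0.5000) → pose (0.0454, -4.2919, -2.0000)
step 2: θ'=-2.8750 (R=-0.8571) → pose (-0.5082, -4.7621, -2.8750)
step 3: θ'=-1.8750 (R=-1.5000) → pose (0.5277, -3.7644, -1.8750)
step 4: θ'=0.1250 (R=-0.2500) → pose (0.2580, -3.4414, 0.1250)
step 5: θ'=-0.3750 (R=-1.0000) → pose (0.7490, -3.5031, -0.3750)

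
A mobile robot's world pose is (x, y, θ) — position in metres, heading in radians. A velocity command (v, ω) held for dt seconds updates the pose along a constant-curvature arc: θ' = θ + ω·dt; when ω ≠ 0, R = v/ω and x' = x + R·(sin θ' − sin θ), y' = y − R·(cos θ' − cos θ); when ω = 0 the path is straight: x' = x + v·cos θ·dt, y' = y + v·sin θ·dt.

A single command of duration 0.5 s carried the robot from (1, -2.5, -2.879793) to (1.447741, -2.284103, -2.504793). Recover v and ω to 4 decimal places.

Δθ = -2.504793 − -2.879793 = 0.375000
ω = Δθ/dt = 0.375000/0.5 = 0.7500
R = Δx/(sin θ' − sin θ) = -1.3333
v = R·ω = -1.3333·0.7500 = -1.0000

v = -1.0000, ω = 0.7500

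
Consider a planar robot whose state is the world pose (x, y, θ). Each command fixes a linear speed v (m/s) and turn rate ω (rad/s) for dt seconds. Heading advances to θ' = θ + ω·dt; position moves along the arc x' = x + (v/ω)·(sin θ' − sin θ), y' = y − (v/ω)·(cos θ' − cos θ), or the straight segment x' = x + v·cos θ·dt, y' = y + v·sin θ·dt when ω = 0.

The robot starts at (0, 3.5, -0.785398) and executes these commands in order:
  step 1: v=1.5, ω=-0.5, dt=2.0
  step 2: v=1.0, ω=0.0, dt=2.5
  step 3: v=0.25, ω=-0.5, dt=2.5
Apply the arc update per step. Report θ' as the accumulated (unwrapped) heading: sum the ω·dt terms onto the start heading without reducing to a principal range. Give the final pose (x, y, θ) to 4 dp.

step 1: θ'=-1.7854 (R=-3.0000) → pose (0.8099, 0.7398, -1.7854)
step 2: θ'=-1.7854 (straight) → pose (0.2775, -1.7028, -1.7854)
step 3: θ'=-3.0354 (R=-0.5000) → pose (-0.1581, -2.0936, -3.0354)

(-0.1581, -2.0936, -3.0354)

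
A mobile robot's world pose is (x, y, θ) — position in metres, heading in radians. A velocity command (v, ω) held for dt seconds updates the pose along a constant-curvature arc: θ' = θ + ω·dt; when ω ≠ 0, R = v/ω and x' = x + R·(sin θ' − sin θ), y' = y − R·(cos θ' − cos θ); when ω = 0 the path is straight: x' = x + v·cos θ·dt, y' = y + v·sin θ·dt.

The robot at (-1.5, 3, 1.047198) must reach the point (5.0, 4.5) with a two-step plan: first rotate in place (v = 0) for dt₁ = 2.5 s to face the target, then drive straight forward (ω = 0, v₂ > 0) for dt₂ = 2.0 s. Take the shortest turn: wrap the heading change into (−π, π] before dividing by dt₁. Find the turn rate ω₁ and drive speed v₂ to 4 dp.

heading to target = atan2(4.5−3, 5−-1.5) = 0.2268
Δθ = wrap(0.2268 − 1.0472) = -0.8204; ω₁ = Δθ/dt₁ = -0.3282
distance = √((5−-1.5)² + (4.5−3)²) = 6.6708; v₂ = distance/dt₂ = 3.3354

ω₁ = -0.3282, v₂ = 3.3354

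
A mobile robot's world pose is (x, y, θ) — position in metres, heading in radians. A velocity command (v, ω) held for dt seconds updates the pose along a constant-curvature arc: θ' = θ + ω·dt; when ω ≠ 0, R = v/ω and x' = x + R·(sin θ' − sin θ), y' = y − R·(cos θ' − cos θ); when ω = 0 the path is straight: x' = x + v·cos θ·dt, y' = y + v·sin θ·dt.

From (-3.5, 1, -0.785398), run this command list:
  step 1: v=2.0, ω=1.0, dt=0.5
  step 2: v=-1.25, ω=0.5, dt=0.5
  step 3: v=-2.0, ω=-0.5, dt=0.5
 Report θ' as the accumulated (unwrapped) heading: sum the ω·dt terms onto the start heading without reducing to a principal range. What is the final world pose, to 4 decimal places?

(-4.2488, 0.7540, -0.2854)

step 1: θ'=-0.2854 (R=2.0000) → pose (-2.6489, 0.4951, -0.2854)
step 2: θ'=-0.0354 (R=-2.5000) → pose (-3.2642, 0.5947, -0.0354)
step 3: θ'=-0.2854 (R=4.0000) → pose (-4.2488, 0.7540, -0.2854)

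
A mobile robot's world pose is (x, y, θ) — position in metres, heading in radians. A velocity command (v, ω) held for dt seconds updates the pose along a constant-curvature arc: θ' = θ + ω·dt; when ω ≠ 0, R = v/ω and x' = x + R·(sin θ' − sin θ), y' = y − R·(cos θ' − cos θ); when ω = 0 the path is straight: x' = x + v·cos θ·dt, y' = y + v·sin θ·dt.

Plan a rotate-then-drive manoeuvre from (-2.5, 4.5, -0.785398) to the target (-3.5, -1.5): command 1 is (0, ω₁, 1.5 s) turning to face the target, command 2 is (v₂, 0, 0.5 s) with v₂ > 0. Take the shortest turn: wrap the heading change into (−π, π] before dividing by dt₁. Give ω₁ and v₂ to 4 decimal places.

ω₁ = -0.6337, v₂ = 12.1655

heading to target = atan2(-1.5−4.5, -3.5−-2.5) = -1.7359
Δθ = wrap(-1.7359 − -0.7854) = -0.9505; ω₁ = Δθ/dt₁ = -0.6337
distance = √((-3.5−-2.5)² + (-1.5−4.5)²) = 6.0828; v₂ = distance/dt₂ = 12.1655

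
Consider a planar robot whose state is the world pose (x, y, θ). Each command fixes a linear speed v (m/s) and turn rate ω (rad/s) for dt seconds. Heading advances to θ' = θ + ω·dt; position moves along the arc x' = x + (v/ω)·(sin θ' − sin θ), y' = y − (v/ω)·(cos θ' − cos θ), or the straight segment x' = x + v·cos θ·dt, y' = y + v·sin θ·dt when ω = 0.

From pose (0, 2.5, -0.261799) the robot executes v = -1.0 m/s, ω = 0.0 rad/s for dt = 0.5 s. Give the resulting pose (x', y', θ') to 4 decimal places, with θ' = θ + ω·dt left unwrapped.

θ' = -0.2618 + 0.0·0.5 = -0.2618
ω = 0 → straight: x' = 0 + -1.0·cos(-0.2618)·0.5 = -0.4830
y' = 2.5 + -1.0·sin(-0.2618)·0.5 = 2.6294

(-0.4830, 2.6294, -0.2618)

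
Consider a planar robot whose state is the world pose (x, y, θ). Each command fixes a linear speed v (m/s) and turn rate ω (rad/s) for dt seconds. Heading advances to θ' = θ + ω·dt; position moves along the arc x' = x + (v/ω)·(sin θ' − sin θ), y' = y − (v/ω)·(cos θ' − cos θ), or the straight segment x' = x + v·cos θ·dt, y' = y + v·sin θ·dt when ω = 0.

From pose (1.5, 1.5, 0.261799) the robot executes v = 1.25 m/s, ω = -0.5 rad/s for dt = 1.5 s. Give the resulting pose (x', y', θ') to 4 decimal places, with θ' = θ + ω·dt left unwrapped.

(3.3196, 1.2931, -0.4882)

θ' = 0.2618 + -0.5·1.5 = -0.4882
R = v/ω = 1.25/-0.5 = -2.5000
x' = 1.5 + -2.5000·(sin -0.4882 − sin 0.2618) = 3.3196
y' = 1.5 − -2.5000·(cos -0.4882 − cos 0.2618) = 1.2931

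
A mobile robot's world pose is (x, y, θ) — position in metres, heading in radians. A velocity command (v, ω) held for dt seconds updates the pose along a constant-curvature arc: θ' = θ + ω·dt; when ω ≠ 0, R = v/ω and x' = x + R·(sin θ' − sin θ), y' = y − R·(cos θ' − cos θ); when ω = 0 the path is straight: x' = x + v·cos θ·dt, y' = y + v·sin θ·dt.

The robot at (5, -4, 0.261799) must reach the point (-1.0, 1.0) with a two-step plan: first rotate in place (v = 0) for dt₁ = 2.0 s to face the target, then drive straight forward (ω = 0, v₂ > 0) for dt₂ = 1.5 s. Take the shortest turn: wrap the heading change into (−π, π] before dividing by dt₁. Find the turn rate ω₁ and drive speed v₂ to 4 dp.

heading to target = atan2(1−-4, -1−5) = 2.4469
Δθ = wrap(2.4469 − 0.2618) = 2.1851; ω₁ = Δθ/dt₁ = 1.0925
distance = √((-1−5)² + (1−-4)²) = 7.8102; v₂ = distance/dt₂ = 5.2068

ω₁ = 1.0925, v₂ = 5.2068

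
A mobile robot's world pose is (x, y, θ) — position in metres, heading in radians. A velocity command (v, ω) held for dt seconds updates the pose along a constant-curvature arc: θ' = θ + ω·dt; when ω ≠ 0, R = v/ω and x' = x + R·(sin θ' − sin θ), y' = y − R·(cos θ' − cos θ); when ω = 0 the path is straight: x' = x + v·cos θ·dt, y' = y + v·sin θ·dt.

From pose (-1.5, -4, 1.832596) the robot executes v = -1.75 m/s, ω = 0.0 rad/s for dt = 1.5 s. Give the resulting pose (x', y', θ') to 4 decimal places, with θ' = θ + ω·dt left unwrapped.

(-0.8206, -6.5356, 1.8326)

θ' = 1.8326 + 0.0·1.5 = 1.8326
ω = 0 → straight: x' = -1.5 + -1.75·cos(1.8326)·1.5 = -0.8206
y' = -4 + -1.75·sin(1.8326)·1.5 = -6.5356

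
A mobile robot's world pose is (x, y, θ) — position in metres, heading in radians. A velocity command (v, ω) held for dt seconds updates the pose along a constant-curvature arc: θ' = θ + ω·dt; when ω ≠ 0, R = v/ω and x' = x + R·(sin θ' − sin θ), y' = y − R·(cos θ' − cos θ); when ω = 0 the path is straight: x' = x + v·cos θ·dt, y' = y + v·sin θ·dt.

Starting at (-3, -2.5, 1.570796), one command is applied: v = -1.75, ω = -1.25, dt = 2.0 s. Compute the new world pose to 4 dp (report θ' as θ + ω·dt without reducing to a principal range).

(-5.5216, -3.3379, -0.9292)

θ' = 1.5708 + -1.25·2.0 = -0.9292
R = v/ω = -1.75/-1.25 = 1.4000
x' = -3 + 1.4000·(sin -0.9292 − sin 1.5708) = -5.5216
y' = -2.5 − 1.4000·(cos -0.9292 − cos 1.5708) = -3.3379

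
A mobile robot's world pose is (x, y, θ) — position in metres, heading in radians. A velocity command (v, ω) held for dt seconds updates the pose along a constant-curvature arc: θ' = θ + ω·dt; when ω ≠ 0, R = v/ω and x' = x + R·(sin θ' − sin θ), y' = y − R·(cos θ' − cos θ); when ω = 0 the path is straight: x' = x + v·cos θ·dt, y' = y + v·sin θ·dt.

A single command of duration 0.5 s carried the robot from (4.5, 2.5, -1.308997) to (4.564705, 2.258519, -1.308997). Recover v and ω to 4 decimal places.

v = 0.5000, ω = 0.0000

Δθ = -1.308997 − -1.308997 = 0.000000
ω = Δθ/dt = 0.000000/0.5 = 0.0000
ω = 0 → v = (Δx·cos θ + Δy·sin θ)/dt = 0.5000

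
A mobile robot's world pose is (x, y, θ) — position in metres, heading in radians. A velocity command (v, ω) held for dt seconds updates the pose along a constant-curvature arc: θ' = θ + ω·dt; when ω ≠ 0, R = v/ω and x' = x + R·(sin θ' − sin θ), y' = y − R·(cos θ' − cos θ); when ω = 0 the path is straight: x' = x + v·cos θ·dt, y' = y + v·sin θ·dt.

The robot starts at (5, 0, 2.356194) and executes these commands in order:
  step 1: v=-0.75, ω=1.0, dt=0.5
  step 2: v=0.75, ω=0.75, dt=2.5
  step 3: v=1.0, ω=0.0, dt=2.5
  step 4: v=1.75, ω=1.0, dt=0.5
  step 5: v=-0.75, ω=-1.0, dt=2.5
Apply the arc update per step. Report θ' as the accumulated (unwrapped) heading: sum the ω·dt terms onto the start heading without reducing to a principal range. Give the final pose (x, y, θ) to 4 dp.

step 1: θ'=2.8562 (R=-0.7500) → pose (5.3192, -0.1893, 2.8562)
step 2: θ'=4.7312 (R=1.0000) → pose (4.0378, -1.1677, 4.7312)
step 3: θ'=4.7312 (straight) → pose (4.0848, -3.6672, 4.7312)
step 4: θ'=5.2312 (R=1.7500) → pose (4.3148, -4.5021, 5.2312)
step 5: θ'=2.7312 (R=0.7500) → pose (5.2653, -3.4425, 2.7312)

(5.2653, -3.4425, 2.7312)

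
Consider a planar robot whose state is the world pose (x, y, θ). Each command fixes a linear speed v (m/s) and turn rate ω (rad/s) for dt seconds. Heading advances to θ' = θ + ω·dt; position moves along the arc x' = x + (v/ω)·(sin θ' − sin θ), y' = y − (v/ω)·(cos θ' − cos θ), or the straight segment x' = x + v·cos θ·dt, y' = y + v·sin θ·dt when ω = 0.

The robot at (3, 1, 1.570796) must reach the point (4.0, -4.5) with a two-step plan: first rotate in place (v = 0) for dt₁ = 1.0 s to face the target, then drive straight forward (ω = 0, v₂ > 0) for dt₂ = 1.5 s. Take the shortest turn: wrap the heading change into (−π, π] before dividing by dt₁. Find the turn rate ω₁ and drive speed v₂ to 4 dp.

ω₁ = -2.9617, v₂ = 3.7268

heading to target = atan2(-4.5−1, 4−3) = -1.3909
Δθ = wrap(-1.3909 − 1.5708) = -2.9617; ω₁ = Δθ/dt₁ = -2.9617
distance = √((4−3)² + (-4.5−1)²) = 5.5902; v₂ = distance/dt₂ = 3.7268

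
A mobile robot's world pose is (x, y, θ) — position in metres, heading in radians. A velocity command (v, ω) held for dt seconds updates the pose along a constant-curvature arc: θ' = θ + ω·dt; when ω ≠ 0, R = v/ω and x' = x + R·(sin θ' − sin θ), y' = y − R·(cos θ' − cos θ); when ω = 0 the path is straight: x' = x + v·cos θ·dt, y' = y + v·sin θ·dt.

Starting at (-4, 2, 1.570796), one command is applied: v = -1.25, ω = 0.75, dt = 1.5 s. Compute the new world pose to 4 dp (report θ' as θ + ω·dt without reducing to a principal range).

θ' = 1.5708 + 0.75·1.5 = 2.6958
R = v/ω = -1.25/0.75 = -1.6667
x' = -4 + -1.6667·(sin 2.6958 − sin 1.5708) = -3.0520
y' = 2 − -1.6667·(cos 2.6958 − cos 1.5708) = 0.4962

(-3.0520, 0.4962, 2.6958)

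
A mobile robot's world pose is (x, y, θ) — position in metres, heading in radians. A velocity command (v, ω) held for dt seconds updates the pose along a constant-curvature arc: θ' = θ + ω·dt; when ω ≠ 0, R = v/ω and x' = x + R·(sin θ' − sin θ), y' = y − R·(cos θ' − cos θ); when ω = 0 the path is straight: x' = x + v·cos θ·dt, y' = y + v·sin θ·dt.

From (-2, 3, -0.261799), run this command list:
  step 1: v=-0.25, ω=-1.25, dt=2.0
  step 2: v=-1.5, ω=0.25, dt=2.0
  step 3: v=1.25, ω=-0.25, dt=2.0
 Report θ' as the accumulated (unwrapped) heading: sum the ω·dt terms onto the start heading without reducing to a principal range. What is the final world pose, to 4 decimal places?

step 1: θ'=-2.7618 (R=0.2000) → pose (-2.0224, 3.3789, -2.7618)
step 2: θ'=-2.2618 (R=-6.0000) → pose (0.3769, 5.1275, -2.2618)
step 3: θ'=-2.7618 (R=-5.0000) → pose (-1.6225, 3.6704, -2.7618)

(-1.6225, 3.6704, -2.7618)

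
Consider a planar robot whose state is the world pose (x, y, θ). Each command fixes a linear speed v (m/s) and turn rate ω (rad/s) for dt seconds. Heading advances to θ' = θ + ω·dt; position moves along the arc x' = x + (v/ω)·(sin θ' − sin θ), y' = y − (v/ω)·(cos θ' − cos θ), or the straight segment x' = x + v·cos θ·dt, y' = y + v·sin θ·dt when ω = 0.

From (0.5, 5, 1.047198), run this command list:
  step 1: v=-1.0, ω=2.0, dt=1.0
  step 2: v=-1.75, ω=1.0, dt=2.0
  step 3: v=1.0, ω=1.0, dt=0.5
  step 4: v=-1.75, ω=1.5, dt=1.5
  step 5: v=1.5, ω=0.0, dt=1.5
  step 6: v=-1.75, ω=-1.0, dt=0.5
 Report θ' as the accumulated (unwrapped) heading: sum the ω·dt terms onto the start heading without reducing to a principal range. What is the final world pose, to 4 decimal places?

step 1: θ'=3.0472 (R=-0.5000) → pose (0.8859, 4.2522, 3.0472)
step 2: θ'=5.0472 (R=-1.7500) → pose (2.7037, 6.5695, 5.0472)
step 3: θ'=5.5472 (R=1.0000) → pose (2.9768, 6.1569, 5.5472)
step 4: θ'=7.7972 (R=-1.1667) → pose (1.0288, 5.3584, 7.7972)
step 5: θ'=7.7972 (straight) → pose (1.1565, 7.6048, 7.7972)
step 6: θ'=7.2972 (R=1.7500) → pose (0.8950, 6.7793, 7.2972)

(0.8950, 6.7793, 7.2972)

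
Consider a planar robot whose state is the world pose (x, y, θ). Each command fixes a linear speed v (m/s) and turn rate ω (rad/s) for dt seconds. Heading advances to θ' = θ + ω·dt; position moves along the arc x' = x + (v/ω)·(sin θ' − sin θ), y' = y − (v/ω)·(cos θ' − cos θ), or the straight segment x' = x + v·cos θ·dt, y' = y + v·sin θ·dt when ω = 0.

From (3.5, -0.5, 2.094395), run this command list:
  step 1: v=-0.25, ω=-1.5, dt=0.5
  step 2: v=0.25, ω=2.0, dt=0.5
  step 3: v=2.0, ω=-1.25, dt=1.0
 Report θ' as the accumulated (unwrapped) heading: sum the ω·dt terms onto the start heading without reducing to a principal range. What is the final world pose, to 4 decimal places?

(3.2085, 1.3463, 1.0944)

step 1: θ'=1.3444 (R=0.1667) → pose (3.5181, -0.6207, 1.3444)
step 2: θ'=2.3444 (R=0.1250) → pose (3.4857, -0.5053, 2.3444)
step 3: θ'=1.0944 (R=-1.6000) → pose (3.2085, 1.3463, 1.0944)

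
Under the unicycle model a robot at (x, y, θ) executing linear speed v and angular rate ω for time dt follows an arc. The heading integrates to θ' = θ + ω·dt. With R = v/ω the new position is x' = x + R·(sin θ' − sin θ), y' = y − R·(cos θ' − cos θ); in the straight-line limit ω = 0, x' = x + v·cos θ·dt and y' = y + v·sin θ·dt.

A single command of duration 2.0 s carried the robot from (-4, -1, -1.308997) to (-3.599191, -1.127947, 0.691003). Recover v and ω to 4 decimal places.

v = 0.2500, ω = 1.0000

Δθ = 0.691003 − -1.308997 = 2.000000
ω = Δθ/dt = 2.000000/2.0 = 1.0000
R = Δx/(sin θ' − sin θ) = 0.2500
v = R·ω = 0.2500·1.0000 = 0.2500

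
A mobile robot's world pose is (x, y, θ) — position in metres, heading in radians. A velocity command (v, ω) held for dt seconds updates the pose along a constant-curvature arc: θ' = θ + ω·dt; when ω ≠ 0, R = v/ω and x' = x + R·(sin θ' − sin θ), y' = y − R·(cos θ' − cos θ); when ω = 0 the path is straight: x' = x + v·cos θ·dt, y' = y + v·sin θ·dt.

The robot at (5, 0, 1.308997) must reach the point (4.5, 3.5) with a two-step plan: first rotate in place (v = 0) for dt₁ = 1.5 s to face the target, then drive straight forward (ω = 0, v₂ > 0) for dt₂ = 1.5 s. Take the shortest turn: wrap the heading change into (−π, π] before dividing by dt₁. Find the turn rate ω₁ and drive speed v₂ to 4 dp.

ω₁ = 0.2691, v₂ = 2.3570

heading to target = atan2(3.5−0, 4.5−5) = 1.7127
Δθ = wrap(1.7127 − 1.3090) = 0.4037; ω₁ = Δθ/dt₁ = 0.2691
distance = √((4.5−5)² + (3.5−0)²) = 3.5355; v₂ = distance/dt₂ = 2.3570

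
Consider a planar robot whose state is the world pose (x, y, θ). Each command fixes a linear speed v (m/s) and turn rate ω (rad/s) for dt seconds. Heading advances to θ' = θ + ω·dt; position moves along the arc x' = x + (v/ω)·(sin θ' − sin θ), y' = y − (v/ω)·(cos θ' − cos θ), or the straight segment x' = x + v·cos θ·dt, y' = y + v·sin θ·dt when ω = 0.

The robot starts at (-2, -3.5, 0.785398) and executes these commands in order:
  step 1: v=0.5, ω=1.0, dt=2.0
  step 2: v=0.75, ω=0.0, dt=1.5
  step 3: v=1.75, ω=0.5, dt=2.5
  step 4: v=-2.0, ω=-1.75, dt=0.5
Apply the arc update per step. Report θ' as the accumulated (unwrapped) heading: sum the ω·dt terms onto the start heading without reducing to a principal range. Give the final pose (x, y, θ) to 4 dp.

step 1: θ'=2.7854 (R=0.5000) → pose (-2.1792, -2.6778, 2.7854)
step 2: θ'=2.7854 (straight) → pose (-3.2336, -2.2855, 2.7854)
step 3: θ'=4.0354 (R=3.5000) → pose (-7.1822, -3.3733, 4.0354)
step 4: θ'=3.1604 (R=1.1429) → pose (-6.3129, -2.9466, 3.1604)

(-6.3129, -2.9466, 3.1604)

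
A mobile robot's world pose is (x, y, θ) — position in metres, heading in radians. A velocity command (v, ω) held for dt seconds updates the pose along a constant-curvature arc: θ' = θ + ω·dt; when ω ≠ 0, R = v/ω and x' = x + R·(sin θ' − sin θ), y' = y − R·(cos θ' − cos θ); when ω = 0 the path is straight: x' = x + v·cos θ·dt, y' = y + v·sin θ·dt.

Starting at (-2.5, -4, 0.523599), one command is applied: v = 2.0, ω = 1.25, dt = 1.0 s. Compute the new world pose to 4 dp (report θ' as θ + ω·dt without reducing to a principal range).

θ' = 0.5236 + 1.25·1.0 = 1.7736
R = v/ω = 2.0/1.25 = 1.6000
x' = -2.5 + 1.6000·(sin 1.7736 − sin 0.5236) = -1.7328
y' = -4 − 1.6000·(cos 1.7736 − cos 0.5236) = -2.2921

(-1.7328, -2.2921, 1.7736)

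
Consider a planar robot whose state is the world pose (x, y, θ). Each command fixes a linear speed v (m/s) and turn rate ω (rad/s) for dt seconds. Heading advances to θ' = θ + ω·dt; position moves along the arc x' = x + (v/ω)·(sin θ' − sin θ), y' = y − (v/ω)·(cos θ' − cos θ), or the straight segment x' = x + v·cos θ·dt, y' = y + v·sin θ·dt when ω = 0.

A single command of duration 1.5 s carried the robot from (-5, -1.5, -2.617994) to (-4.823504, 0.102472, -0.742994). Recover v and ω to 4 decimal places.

v = -1.2500, ω = 1.2500

Δθ = -0.742994 − -2.617994 = 1.875000
ω = Δθ/dt = 1.875000/1.5 = 1.2500
R = −Δy/(cos θ' − cos θ) = -1.0000
v = R·ω = -1.0000·1.2500 = -1.2500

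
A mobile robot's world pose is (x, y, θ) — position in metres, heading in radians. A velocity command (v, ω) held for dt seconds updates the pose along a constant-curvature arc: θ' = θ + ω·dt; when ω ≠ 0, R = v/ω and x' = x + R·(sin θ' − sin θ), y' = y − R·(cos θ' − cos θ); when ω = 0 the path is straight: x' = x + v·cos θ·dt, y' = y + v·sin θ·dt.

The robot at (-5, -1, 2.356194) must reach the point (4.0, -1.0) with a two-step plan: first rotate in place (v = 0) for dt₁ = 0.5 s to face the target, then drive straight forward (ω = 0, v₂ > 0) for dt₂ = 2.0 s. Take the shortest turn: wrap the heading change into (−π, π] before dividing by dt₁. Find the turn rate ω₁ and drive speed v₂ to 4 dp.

ω₁ = -4.7124, v₂ = 4.5000

heading to target = atan2(-1−-1, 4−-5) = 0.0000
Δθ = wrap(0.0000 − 2.3562) = -2.3562; ω₁ = Δθ/dt₁ = -4.7124
distance = √((4−-5)² + (-1−-1)²) = 9.0000; v₂ = distance/dt₂ = 4.5000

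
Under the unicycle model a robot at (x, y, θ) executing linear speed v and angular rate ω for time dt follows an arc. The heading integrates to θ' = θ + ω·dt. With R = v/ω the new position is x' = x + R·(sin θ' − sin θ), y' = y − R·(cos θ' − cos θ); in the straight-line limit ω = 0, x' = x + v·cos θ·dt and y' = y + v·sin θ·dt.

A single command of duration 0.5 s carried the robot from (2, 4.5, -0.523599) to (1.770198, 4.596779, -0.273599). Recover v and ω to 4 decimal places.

v = -0.5000, ω = 0.5000

Δθ = -0.273599 − -0.523599 = 0.250000
ω = Δθ/dt = 0.250000/0.5 = 0.5000
R = Δx/(sin θ' − sin θ) = -1.0000
v = R·ω = -1.0000·0.5000 = -0.5000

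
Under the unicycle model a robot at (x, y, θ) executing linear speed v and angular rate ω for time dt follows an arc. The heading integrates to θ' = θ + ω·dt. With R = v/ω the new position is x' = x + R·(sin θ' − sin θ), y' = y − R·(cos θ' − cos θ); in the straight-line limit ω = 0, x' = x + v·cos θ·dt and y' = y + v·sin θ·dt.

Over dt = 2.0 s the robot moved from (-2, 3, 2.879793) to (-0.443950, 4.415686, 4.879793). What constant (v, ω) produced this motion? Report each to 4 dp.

Δθ = 4.879793 − 2.879793 = 2.000000
ω = Δθ/dt = 2.000000/2.0 = 1.0000
R = Δx/(sin θ' − sin θ) = -1.2500
v = R·ω = -1.2500·1.0000 = -1.2500

v = -1.2500, ω = 1.0000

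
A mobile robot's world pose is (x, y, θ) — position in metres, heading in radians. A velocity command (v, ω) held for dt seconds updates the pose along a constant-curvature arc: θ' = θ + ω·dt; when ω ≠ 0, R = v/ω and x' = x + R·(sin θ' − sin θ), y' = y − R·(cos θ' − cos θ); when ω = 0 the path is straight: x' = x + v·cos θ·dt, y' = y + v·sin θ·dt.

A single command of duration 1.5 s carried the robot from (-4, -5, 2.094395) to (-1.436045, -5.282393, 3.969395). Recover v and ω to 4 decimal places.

Δθ = 3.969395 − 2.094395 = 1.875000
ω = Δθ/dt = 1.875000/1.5 = 1.2500
R = Δx/(sin θ' − sin θ) = -1.6000
v = R·ω = -1.6000·1.2500 = -2.0000

v = -2.0000, ω = 1.2500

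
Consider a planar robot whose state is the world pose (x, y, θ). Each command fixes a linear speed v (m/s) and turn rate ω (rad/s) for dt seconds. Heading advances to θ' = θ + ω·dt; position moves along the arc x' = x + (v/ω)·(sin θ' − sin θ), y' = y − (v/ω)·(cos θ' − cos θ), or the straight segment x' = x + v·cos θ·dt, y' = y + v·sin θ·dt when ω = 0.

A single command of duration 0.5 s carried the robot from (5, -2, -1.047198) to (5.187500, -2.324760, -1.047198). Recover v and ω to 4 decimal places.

Δθ = -1.047198 − -1.047198 = 0.000000
ω = Δθ/dt = 0.000000/0.5 = 0.0000
ω = 0 → v = (Δx·cos θ + Δy·sin θ)/dt = 0.7500

v = 0.7500, ω = 0.0000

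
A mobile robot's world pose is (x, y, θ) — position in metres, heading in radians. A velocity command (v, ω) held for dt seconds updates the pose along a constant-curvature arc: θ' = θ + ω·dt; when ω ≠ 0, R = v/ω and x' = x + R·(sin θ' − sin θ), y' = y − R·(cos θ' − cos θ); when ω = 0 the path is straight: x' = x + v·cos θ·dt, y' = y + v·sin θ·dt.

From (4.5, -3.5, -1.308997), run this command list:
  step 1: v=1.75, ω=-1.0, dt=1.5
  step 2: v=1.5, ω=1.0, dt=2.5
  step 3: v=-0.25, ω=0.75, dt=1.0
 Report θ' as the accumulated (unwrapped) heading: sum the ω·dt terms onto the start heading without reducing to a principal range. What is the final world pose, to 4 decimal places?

(3.1709, -8.4699, 0.4410)

step 1: θ'=-2.8090 (R=-1.7500) → pose (3.3810, -5.6070, -2.8090)
step 2: θ'=-0.3090 (R=1.5000) → pose (3.4146, -8.4538, -0.3090)
step 3: θ'=0.4410 (R=-0.3333) → pose (3.1709, -8.4699, 0.4410)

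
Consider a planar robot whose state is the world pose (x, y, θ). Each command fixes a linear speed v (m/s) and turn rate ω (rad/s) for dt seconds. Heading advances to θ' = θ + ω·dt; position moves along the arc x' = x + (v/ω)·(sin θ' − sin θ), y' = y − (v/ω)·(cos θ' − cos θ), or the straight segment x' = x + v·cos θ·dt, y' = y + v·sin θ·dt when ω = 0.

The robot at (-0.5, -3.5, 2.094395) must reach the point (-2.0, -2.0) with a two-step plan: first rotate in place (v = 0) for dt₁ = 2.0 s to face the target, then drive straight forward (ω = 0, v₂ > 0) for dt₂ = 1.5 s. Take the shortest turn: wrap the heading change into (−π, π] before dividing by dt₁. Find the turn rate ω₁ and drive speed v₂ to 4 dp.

heading to target = atan2(-2−-3.5, -2−-0.5) = 2.3562
Δθ = wrap(2.3562 − 2.0944) = 0.2618; ω₁ = Δθ/dt₁ = 0.1309
distance = √((-2−-0.5)² + (-2−-3.5)²) = 2.1213; v₂ = distance/dt₂ = 1.4142

ω₁ = 0.1309, v₂ = 1.4142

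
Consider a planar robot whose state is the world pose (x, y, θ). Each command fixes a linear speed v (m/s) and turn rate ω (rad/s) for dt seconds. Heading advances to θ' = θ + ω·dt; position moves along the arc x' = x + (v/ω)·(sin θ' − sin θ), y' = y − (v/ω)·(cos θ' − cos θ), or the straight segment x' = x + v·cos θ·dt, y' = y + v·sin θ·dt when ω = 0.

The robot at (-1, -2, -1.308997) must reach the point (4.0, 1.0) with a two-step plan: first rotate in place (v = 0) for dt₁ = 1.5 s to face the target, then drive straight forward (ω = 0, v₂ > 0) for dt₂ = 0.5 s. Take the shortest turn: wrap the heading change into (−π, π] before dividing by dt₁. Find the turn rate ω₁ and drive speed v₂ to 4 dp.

ω₁ = 1.2329, v₂ = 11.6619

heading to target = atan2(1−-2, 4−-1) = 0.5404
Δθ = wrap(0.5404 − -1.3090) = 1.8494; ω₁ = Δθ/dt₁ = 1.2329
distance = √((4−-1)² + (1−-2)²) = 5.8310; v₂ = distance/dt₂ = 11.6619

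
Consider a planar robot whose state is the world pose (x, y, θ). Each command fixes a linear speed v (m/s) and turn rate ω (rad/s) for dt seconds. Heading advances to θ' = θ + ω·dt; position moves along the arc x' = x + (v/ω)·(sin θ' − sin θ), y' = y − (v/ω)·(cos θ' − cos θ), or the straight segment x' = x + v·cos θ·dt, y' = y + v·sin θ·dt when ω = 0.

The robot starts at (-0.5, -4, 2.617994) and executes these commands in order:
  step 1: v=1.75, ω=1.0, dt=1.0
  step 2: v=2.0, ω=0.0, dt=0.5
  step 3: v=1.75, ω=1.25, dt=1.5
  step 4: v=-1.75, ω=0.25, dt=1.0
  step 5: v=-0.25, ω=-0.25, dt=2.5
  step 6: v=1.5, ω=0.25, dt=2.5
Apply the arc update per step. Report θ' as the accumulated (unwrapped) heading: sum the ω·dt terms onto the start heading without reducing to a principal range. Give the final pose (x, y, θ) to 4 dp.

(-2.7693, -7.8862, 5.7430)

step 1: θ'=3.6180 (R=1.7500) → pose (-2.1775, -3.9604, 3.6180)
step 2: θ'=3.6180 (straight) → pose (-3.0662, -4.4190, 3.6180)
step 3: θ'=5.4930 (R=1.4000) → pose (-3.4188, -6.6483, 5.4930)
step 4: θ'=5.7430 (R=-7.0000) → pose (-4.7922, -5.5710, 5.7430)
step 5: θ'=5.1180 (R=1.0000) → pose (-5.1967, -5.1080, 5.1180)
step 6: θ'=5.7430 (R=6.0000) → pose (-2.7693, -7.8862, 5.7430)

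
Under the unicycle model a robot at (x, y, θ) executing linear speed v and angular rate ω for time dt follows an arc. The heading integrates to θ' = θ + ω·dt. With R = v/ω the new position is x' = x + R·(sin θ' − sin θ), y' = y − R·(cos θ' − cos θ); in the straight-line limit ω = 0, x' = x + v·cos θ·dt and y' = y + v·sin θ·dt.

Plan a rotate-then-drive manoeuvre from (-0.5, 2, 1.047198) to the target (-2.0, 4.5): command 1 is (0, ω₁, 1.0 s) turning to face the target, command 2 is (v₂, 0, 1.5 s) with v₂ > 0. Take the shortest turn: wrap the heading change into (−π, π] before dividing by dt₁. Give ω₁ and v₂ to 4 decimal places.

heading to target = atan2(4.5−2, -2−-0.5) = 2.1112
Δθ = wrap(2.1112 − 1.0472) = 1.0640; ω₁ = Δθ/dt₁ = 1.0640
distance = √((-2−-0.5)² + (4.5−2)²) = 2.9155; v₂ = distance/dt₂ = 1.9437

ω₁ = 1.0640, v₂ = 1.9437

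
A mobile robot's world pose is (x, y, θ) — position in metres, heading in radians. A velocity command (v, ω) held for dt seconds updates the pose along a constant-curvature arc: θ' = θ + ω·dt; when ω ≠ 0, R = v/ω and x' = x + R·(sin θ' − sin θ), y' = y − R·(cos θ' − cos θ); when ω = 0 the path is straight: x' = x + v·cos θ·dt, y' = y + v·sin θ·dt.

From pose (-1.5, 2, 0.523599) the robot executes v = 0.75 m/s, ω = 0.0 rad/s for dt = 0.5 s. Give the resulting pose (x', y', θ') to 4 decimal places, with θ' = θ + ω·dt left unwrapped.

θ' = 0.5236 + 0.0·0.5 = 0.5236
ω = 0 → straight: x' = -1.5 + 0.75·cos(0.5236)·0.5 = -1.1752
y' = 2 + 0.75·sin(0.5236)·0.5 = 2.1875

(-1.1752, 2.1875, 0.5236)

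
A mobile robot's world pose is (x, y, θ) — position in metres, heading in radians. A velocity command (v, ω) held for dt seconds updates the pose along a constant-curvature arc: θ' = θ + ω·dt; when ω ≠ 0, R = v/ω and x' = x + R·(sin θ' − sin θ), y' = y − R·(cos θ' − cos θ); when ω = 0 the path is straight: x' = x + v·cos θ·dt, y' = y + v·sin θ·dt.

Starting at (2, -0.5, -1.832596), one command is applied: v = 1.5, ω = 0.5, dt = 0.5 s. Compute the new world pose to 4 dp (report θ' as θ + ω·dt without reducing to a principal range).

(1.8980, -1.2411, -1.5826)

θ' = -1.8326 + 0.5·0.5 = -1.5826
R = v/ω = 1.5/0.5 = 3.0000
x' = 2 + 3.0000·(sin -1.5826 − sin -1.8326) = 1.8980
y' = -0.5 − 3.0000·(cos -1.5826 − cos -1.8326) = -1.2411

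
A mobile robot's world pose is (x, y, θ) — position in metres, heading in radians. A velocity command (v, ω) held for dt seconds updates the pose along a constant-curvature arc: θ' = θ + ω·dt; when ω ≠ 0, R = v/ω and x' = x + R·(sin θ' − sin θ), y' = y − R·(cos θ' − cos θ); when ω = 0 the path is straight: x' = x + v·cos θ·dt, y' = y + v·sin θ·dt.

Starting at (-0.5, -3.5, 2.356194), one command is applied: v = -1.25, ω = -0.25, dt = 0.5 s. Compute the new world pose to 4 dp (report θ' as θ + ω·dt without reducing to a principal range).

θ' = 2.3562 + -0.25·0.5 = 2.2312
R = v/ω = -1.25/-0.25 = 5.0000
x' = -0.5 + 5.0000·(sin 2.2312 − sin 2.3562) = -0.0868
y' = -3.5 − 5.0000·(cos 2.2312 − cos 2.3562) = -3.9684

(-0.0868, -3.9684, 2.2312)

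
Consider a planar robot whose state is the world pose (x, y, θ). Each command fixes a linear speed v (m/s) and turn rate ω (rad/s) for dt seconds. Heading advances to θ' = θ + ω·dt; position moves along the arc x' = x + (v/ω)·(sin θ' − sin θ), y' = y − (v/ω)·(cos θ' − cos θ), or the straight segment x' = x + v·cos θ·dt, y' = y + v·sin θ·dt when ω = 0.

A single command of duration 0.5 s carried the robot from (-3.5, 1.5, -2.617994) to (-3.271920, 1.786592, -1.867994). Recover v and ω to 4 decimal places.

Δθ = -1.867994 − -2.617994 = 0.750000
ω = Δθ/dt = 0.750000/0.5 = 1.5000
R = −Δy/(cos θ' − cos θ) = -0.5000
v = R·ω = -0.5000·1.5000 = -0.7500

v = -0.7500, ω = 1.5000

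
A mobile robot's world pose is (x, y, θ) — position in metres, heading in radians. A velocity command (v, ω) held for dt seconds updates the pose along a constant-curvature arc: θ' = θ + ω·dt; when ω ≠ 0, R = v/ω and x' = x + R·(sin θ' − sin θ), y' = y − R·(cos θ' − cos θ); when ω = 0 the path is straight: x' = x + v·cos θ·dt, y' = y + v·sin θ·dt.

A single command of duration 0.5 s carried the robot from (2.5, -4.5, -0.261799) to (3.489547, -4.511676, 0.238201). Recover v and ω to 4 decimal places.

Δθ = 0.238201 − -0.261799 = 0.500000
ω = Δθ/dt = 0.500000/0.5 = 1.0000
R = Δx/(sin θ' − sin θ) = 2.0000
v = R·ω = 2.0000·1.0000 = 2.0000

v = 2.0000, ω = 1.0000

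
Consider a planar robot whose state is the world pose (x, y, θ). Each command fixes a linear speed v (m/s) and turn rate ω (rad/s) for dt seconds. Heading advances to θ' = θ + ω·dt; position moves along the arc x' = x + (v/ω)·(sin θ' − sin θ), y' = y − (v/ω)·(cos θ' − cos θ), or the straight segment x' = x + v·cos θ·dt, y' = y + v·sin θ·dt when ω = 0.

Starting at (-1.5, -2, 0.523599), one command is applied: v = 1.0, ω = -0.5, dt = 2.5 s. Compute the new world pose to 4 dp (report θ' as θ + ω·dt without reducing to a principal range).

(0.8284, -2.2369, -0.7264)

θ' = 0.5236 + -0.5·2.5 = -0.7264
R = v/ω = 1.0/-0.5 = -2.0000
x' = -1.5 + -2.0000·(sin -0.7264 − sin 0.5236) = 0.8284
y' = -2 − -2.0000·(cos -0.7264 − cos 0.5236) = -2.2369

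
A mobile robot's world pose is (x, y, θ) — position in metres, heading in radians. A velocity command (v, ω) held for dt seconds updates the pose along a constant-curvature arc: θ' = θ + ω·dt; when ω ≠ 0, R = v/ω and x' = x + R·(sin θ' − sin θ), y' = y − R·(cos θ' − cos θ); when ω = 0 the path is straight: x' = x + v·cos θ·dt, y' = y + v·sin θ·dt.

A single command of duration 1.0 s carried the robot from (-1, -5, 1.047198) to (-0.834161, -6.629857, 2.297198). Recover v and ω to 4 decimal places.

Δθ = 2.297198 − 1.047198 = 1.250000
ω = Δθ/dt = 1.250000/1.0 = 1.2500
R = −Δy/(cos θ' − cos θ) = -1.4000
v = R·ω = -1.4000·1.2500 = -1.7500

v = -1.7500, ω = 1.2500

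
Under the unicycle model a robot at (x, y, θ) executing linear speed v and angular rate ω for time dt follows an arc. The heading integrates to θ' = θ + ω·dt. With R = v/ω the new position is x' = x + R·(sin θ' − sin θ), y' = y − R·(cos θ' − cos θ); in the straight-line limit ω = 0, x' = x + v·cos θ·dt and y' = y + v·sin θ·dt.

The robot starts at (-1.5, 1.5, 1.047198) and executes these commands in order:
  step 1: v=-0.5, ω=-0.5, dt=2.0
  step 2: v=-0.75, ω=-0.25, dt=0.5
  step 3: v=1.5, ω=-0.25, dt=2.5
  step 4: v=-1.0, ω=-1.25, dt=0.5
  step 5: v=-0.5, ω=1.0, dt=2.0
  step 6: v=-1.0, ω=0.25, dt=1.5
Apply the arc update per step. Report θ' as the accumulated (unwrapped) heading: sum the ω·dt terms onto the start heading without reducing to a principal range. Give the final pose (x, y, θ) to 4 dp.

(-1.3111, -0.8378, 1.0472)

step 1: θ'=0.0472 (R=1.0000) → pose (-2.3188, 1.0011, 0.0472)
step 2: θ'=-0.0778 (R=3.0000) → pose (-2.6936, 1.0068, -0.0778)
step 3: θ'=-0.7028 (R=-6.0000) → pose (0.7183, -0.3968, -0.7028)
step 4: θ'=-1.3278 (R=0.8000) → pose (0.4588, 0.0211, -1.3278)
step 5: θ'=0.6722 (R=-0.5000) → pose (-0.3378, 0.2921, 0.6722)
step 6: θ'=1.0472 (R=-4.0000) → pose (-1.3111, -0.8378, 1.0472)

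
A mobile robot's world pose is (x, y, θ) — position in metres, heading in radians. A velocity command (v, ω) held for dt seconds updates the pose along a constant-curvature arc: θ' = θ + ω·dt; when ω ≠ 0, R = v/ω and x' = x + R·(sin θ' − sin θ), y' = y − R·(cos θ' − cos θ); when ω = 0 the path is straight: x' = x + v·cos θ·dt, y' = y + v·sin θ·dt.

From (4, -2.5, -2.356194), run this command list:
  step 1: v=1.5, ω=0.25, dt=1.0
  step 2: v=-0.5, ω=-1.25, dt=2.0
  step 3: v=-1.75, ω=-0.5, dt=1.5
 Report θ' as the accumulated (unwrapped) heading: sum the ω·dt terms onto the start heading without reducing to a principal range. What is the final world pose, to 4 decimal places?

step 1: θ'=-2.1062 (R=6.0000) → pose (3.0822, -3.6815, -2.1062)
step 2: θ'=-4.6062 (R=0.4000) → pose (3.8240, -3.8432, -4.6062)
step 3: θ'=-5.3562 (R=3.5000) → pose (3.1431, -6.3151, -5.3562)

(3.1431, -6.3151, -5.3562)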